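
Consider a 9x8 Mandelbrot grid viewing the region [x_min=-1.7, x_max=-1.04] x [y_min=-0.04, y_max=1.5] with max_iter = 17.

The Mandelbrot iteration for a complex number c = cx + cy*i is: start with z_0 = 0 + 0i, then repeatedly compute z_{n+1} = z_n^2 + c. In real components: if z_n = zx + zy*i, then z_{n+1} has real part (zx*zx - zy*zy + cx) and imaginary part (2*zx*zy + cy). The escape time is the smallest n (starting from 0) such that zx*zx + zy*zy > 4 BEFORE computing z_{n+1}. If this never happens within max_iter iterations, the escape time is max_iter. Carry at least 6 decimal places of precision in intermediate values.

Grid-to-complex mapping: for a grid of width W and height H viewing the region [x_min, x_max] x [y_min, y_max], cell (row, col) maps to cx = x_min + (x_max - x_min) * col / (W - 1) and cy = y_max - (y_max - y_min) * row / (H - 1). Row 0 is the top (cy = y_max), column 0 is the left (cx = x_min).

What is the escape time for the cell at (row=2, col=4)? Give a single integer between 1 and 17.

Answer: 3

Derivation:
z_0 = 0 + 0i, c = -1.3700 + 1.0600i
Iter 1: z = -1.3700 + 1.0600i, |z|^2 = 3.0005
Iter 2: z = -0.6167 + -1.8444i, |z|^2 = 3.7821
Iter 3: z = -4.3915 + 3.3349i, |z|^2 = 30.4067
Escaped at iteration 3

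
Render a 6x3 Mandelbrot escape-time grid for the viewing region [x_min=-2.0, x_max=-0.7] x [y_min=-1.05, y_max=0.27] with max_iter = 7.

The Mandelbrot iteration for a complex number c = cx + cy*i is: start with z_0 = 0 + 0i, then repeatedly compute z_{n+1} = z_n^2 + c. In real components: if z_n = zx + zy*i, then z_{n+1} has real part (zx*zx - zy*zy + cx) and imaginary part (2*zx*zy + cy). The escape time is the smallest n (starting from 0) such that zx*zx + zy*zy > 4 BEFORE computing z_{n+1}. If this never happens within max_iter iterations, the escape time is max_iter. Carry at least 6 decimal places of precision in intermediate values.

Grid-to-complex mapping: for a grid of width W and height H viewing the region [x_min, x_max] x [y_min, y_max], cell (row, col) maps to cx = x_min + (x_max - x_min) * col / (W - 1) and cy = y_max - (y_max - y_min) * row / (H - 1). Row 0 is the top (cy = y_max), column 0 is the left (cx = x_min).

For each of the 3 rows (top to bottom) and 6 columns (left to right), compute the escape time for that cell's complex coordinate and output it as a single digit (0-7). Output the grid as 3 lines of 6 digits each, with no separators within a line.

Answer: 145777
134777
112333

Derivation:
(row=0, col=0): c = -2.0000 + 0.2700i → escape time 1
(row=0, col=1): c = -1.7400 + 0.2700i → escape time 4
(row=0, col=2): c = -1.4800 + 0.2700i → escape time 5
(row=0, col=3): c = -1.2200 + 0.2700i → escape time 7
(row=0, col=4): c = -0.9600 + 0.2700i → escape time 7
(row=0, col=5): c = -0.7000 + 0.2700i → escape time 7
(row=1, col=0): c = -2.0000 + -0.3900i → escape time 1
(row=1, col=1): c = -1.7400 + -0.3900i → escape time 3
(row=1, col=2): c = -1.4800 + -0.3900i → escape time 4
(row=1, col=3): c = -1.2200 + -0.3900i → escape time 7
(row=1, col=4): c = -0.9600 + -0.3900i → escape time 7
(row=1, col=5): c = -0.7000 + -0.3900i → escape time 7
(row=2, col=0): c = -2.0000 + -1.0500i → escape time 1
(row=2, col=1): c = -1.7400 + -1.0500i → escape time 1
(row=2, col=2): c = -1.4800 + -1.0500i → escape time 2
(row=2, col=3): c = -1.2200 + -1.0500i → escape time 3
(row=2, col=4): c = -0.9600 + -1.0500i → escape time 3
(row=2, col=5): c = -0.7000 + -1.0500i → escape time 3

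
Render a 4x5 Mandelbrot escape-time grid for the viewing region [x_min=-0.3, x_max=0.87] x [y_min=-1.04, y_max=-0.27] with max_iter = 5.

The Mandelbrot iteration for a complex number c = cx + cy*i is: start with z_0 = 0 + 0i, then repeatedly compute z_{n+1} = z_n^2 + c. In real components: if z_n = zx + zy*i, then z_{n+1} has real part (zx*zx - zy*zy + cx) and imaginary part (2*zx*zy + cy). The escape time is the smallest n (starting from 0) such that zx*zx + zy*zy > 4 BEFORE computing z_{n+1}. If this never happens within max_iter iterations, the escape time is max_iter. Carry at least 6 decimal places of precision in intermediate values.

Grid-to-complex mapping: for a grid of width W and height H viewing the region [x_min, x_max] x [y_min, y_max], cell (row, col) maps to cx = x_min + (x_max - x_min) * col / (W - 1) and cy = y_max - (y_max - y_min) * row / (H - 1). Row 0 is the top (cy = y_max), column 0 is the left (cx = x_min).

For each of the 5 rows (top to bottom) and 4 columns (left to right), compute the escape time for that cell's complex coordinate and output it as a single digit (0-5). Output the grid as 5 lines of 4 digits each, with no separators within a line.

Answer: 5553
5553
5542
5532
5422

Derivation:
(row=0, col=0): c = -0.3000 + -0.2700i → escape time 5
(row=0, col=1): c = 0.0900 + -0.2700i → escape time 5
(row=0, col=2): c = 0.4800 + -0.2700i → escape time 5
(row=0, col=3): c = 0.8700 + -0.2700i → escape time 3
(row=1, col=0): c = -0.3000 + -0.4625i → escape time 5
(row=1, col=1): c = 0.0900 + -0.4625i → escape time 5
(row=1, col=2): c = 0.4800 + -0.4625i → escape time 5
(row=1, col=3): c = 0.8700 + -0.4625i → escape time 3
(row=2, col=0): c = -0.3000 + -0.6550i → escape time 5
(row=2, col=1): c = 0.0900 + -0.6550i → escape time 5
(row=2, col=2): c = 0.4800 + -0.6550i → escape time 4
(row=2, col=3): c = 0.8700 + -0.6550i → escape time 2
(row=3, col=0): c = -0.3000 + -0.8475i → escape time 5
(row=3, col=1): c = 0.0900 + -0.8475i → escape time 5
(row=3, col=2): c = 0.4800 + -0.8475i → escape time 3
(row=3, col=3): c = 0.8700 + -0.8475i → escape time 2
(row=4, col=0): c = -0.3000 + -1.0400i → escape time 5
(row=4, col=1): c = 0.0900 + -1.0400i → escape time 4
(row=4, col=2): c = 0.4800 + -1.0400i → escape time 2
(row=4, col=3): c = 0.8700 + -1.0400i → escape time 2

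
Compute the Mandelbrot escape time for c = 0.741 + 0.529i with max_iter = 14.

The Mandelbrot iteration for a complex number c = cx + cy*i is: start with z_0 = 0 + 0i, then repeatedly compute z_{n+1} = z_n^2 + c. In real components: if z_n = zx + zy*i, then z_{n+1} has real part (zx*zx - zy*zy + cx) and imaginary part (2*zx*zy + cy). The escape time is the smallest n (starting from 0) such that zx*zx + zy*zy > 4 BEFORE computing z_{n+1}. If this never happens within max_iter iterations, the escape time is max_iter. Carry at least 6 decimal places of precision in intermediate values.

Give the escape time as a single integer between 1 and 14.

z_0 = 0 + 0i, c = 0.7410 + 0.5290i
Iter 1: z = 0.7410 + 0.5290i, |z|^2 = 0.8289
Iter 2: z = 1.0102 + 1.3130i, |z|^2 = 2.7445
Iter 3: z = 0.0377 + 3.1818i, |z|^2 = 10.1256
Escaped at iteration 3

Answer: 3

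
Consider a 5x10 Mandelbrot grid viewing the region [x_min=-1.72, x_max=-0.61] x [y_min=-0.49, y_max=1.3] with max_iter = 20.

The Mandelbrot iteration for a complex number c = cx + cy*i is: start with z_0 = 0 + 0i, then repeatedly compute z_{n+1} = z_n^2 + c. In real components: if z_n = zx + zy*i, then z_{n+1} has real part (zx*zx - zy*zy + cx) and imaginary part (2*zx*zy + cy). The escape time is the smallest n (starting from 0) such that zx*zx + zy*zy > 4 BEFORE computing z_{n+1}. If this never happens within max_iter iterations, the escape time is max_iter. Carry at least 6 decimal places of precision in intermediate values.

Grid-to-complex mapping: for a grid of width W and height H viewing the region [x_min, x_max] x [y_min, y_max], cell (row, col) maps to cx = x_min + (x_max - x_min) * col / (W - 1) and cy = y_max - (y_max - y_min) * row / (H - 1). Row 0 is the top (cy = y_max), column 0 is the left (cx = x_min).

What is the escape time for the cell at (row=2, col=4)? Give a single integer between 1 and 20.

z_0 = 0 + 0i, c = -0.6100 + 0.9022i
Iter 1: z = -0.6100 + 0.9022i, |z|^2 = 1.1861
Iter 2: z = -1.0519 + -0.1985i, |z|^2 = 1.1459
Iter 3: z = 0.4571 + 1.3198i, |z|^2 = 1.9508
Iter 4: z = -2.1429 + 2.1088i, |z|^2 = 9.0392
Escaped at iteration 4

Answer: 4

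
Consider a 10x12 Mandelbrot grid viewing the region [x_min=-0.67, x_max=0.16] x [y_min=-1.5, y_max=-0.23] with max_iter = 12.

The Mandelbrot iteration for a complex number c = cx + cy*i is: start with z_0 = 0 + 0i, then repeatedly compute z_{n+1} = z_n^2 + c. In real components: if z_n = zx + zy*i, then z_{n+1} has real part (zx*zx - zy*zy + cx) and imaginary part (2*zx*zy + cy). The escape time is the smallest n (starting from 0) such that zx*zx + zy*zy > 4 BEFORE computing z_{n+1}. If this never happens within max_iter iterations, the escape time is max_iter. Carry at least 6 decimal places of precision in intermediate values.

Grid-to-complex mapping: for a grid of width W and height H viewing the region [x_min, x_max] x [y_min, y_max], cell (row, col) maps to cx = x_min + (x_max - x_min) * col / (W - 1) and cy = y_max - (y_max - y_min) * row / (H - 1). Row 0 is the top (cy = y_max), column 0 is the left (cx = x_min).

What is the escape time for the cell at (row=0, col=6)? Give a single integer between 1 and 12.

z_0 = 0 + 0i, c = -0.1167 + -0.2300i
Iter 1: z = -0.1167 + -0.2300i, |z|^2 = 0.0665
Iter 2: z = -0.1560 + -0.1763i, |z|^2 = 0.0554
Iter 3: z = -0.1234 + -0.1750i, |z|^2 = 0.0459
Iter 4: z = -0.1321 + -0.1868i, |z|^2 = 0.0523
Iter 5: z = -0.1341 + -0.1807i, |z|^2 = 0.0506
Iter 6: z = -0.1313 + -0.1815i, |z|^2 = 0.0502
Iter 7: z = -0.1324 + -0.1823i, |z|^2 = 0.0508
Iter 8: z = -0.1324 + -0.1817i, |z|^2 = 0.0506
Iter 9: z = -0.1322 + -0.1819i, |z|^2 = 0.0505
Iter 10: z = -0.1323 + -0.1819i, |z|^2 = 0.0506
Iter 11: z = -0.1323 + -0.1819i, |z|^2 = 0.0506

Answer: 12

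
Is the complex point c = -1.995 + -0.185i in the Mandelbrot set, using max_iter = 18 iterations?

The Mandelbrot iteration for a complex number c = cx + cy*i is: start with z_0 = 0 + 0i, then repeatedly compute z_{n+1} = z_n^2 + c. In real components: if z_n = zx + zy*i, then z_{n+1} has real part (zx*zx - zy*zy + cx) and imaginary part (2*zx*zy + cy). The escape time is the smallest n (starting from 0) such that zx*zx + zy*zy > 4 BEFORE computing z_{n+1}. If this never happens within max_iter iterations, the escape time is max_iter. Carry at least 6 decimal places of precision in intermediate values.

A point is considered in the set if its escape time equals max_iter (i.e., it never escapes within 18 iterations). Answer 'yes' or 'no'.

Answer: no

Derivation:
z_0 = 0 + 0i, c = -1.9950 + -0.1850i
Iter 1: z = -1.9950 + -0.1850i, |z|^2 = 4.0143
Escaped at iteration 1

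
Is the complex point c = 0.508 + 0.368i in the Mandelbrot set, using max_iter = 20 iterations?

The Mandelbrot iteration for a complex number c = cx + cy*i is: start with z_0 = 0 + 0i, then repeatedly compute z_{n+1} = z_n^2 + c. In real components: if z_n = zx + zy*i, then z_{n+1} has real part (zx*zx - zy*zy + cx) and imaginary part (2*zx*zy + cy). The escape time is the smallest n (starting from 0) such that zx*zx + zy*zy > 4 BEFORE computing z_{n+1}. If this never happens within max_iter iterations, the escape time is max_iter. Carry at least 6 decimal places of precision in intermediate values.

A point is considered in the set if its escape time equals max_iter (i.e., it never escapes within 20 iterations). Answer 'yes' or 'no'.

z_0 = 0 + 0i, c = 0.5080 + 0.3680i
Iter 1: z = 0.5080 + 0.3680i, |z|^2 = 0.3935
Iter 2: z = 0.6306 + 0.7419i, |z|^2 = 0.9481
Iter 3: z = 0.3553 + 1.3037i, |z|^2 = 1.8260
Iter 4: z = -1.0655 + 1.2945i, |z|^2 = 2.8108
Iter 5: z = -0.0324 + -2.3904i, |z|^2 = 5.7150
Escaped at iteration 5

Answer: no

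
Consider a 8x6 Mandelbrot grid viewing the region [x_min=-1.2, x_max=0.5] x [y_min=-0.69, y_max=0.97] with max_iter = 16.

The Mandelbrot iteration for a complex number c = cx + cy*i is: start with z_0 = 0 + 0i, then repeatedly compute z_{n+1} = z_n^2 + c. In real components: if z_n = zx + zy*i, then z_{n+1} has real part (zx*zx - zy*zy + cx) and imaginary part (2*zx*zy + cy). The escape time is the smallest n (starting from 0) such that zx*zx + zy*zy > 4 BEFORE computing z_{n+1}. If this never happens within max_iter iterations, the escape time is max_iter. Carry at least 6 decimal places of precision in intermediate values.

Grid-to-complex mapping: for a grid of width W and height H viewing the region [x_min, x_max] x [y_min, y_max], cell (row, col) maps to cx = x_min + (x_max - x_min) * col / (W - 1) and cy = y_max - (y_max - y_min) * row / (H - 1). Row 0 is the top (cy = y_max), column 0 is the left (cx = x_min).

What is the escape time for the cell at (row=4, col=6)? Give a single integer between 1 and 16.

Answer: 16

Derivation:
z_0 = 0 + 0i, c = 0.2571 + -0.3580i
Iter 1: z = 0.2571 + -0.3580i, |z|^2 = 0.1943
Iter 2: z = 0.1951 + -0.5421i, |z|^2 = 0.3320
Iter 3: z = 0.0013 + -0.5695i, |z|^2 = 0.3244
Iter 4: z = -0.0672 + -0.3595i, |z|^2 = 0.1338
Iter 5: z = 0.1324 + -0.3097i, |z|^2 = 0.1134
Iter 6: z = 0.1788 + -0.4400i, |z|^2 = 0.2256
Iter 7: z = 0.0955 + -0.5153i, |z|^2 = 0.2747
Iter 8: z = 0.0007 + -0.4564i, |z|^2 = 0.2083
Iter 9: z = 0.0488 + -0.3586i, |z|^2 = 0.1310
Iter 10: z = 0.1309 + -0.3930i, |z|^2 = 0.1716
Iter 11: z = 0.1198 + -0.4609i, |z|^2 = 0.2268
Iter 12: z = 0.0591 + -0.4684i, |z|^2 = 0.2229
Iter 13: z = 0.0412 + -0.4133i, |z|^2 = 0.1725
Iter 14: z = 0.0880 + -0.3920i, |z|^2 = 0.1614
Iter 15: z = 0.1112 + -0.4270i, |z|^2 = 0.1947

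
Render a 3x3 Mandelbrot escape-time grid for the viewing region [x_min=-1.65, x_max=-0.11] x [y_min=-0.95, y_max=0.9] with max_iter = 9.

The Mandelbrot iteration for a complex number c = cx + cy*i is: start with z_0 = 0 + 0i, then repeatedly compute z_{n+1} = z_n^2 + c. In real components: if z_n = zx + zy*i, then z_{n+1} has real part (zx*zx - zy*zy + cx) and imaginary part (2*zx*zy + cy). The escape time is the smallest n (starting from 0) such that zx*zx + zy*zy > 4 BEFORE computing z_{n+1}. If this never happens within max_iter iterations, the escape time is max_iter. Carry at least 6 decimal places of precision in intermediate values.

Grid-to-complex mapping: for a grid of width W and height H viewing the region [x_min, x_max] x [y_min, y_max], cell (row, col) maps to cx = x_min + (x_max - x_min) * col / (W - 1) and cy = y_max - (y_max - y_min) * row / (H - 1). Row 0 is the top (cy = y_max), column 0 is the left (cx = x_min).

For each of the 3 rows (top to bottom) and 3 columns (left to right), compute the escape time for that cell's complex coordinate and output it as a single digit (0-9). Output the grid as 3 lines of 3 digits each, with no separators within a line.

(row=0, col=0): c = -1.6500 + 0.9000i → escape time 2
(row=0, col=1): c = -0.8800 + 0.9000i → escape time 3
(row=0, col=2): c = -0.1100 + 0.9000i → escape time 9
(row=1, col=0): c = -1.6500 + -0.0250i → escape time 9
(row=1, col=1): c = -0.8800 + -0.0250i → escape time 9
(row=1, col=2): c = -0.1100 + -0.0250i → escape time 9
(row=2, col=0): c = -1.6500 + -0.9500i → escape time 2
(row=2, col=1): c = -0.8800 + -0.9500i → escape time 3
(row=2, col=2): c = -0.1100 + -0.9500i → escape time 9

Answer: 239
999
239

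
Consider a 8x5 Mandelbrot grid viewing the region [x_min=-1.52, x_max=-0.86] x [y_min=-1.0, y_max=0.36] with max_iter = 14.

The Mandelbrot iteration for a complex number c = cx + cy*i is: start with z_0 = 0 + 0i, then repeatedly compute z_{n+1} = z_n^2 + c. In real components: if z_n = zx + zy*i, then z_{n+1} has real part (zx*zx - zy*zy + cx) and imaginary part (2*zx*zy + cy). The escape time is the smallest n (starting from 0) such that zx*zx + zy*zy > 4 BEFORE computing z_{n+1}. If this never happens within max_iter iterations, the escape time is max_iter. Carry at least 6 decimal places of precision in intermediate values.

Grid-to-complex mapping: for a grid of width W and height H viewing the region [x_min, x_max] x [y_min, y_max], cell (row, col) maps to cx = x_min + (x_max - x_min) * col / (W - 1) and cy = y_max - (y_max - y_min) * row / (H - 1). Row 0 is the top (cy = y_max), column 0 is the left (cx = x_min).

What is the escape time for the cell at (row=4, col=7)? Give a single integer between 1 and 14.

Answer: 3

Derivation:
z_0 = 0 + 0i, c = -0.8600 + -1.0000i
Iter 1: z = -0.8600 + -1.0000i, |z|^2 = 1.7396
Iter 2: z = -1.1204 + 0.7200i, |z|^2 = 1.7737
Iter 3: z = -0.1231 + -2.6134i, |z|^2 = 6.8449
Escaped at iteration 3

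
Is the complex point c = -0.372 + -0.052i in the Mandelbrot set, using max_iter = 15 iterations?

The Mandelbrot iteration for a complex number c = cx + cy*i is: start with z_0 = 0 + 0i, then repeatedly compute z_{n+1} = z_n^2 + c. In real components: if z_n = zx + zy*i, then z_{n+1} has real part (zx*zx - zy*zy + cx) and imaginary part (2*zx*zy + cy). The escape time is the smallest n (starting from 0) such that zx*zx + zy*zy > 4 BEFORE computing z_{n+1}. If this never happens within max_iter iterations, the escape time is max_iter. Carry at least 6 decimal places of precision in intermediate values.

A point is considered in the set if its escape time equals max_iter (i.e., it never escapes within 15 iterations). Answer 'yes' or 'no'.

Answer: yes

Derivation:
z_0 = 0 + 0i, c = -0.3720 + -0.0520i
Iter 1: z = -0.3720 + -0.0520i, |z|^2 = 0.1411
Iter 2: z = -0.2363 + -0.0133i, |z|^2 = 0.0560
Iter 3: z = -0.3163 + -0.0457i, |z|^2 = 0.1022
Iter 4: z = -0.2740 + -0.0231i, |z|^2 = 0.0756
Iter 5: z = -0.2974 + -0.0393i, |z|^2 = 0.0900
Iter 6: z = -0.2851 + -0.0286i, |z|^2 = 0.0821
Iter 7: z = -0.2915 + -0.0357i, |z|^2 = 0.0863
Iter 8: z = -0.2883 + -0.0312i, |z|^2 = 0.0841
Iter 9: z = -0.2899 + -0.0340i, |z|^2 = 0.0852
Iter 10: z = -0.2891 + -0.0323i, |z|^2 = 0.0846
Iter 11: z = -0.2894 + -0.0333i, |z|^2 = 0.0849
Iter 12: z = -0.2893 + -0.0327i, |z|^2 = 0.0848
Iter 13: z = -0.2894 + -0.0331i, |z|^2 = 0.0848
Iter 14: z = -0.2894 + -0.0329i, |z|^2 = 0.0848
Did not escape in 15 iterations → in set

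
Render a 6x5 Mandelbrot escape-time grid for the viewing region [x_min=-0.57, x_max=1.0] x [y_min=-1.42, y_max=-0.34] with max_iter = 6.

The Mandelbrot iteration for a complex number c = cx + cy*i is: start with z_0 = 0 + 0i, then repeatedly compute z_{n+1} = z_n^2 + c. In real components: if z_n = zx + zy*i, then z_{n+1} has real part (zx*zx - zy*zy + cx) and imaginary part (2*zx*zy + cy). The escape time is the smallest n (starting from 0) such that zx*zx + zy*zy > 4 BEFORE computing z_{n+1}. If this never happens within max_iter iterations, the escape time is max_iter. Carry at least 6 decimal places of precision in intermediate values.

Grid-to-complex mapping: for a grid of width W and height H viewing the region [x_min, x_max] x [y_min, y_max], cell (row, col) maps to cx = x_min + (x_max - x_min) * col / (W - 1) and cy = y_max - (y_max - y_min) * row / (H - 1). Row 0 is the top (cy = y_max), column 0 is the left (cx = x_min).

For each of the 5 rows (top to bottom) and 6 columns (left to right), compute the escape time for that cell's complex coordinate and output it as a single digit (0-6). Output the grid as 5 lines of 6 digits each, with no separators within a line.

Answer: 666632
666632
466422
343222
222222

Derivation:
(row=0, col=0): c = -0.5700 + -0.3400i → escape time 6
(row=0, col=1): c = -0.2560 + -0.3400i → escape time 6
(row=0, col=2): c = 0.0580 + -0.3400i → escape time 6
(row=0, col=3): c = 0.3720 + -0.3400i → escape time 6
(row=0, col=4): c = 0.6860 + -0.3400i → escape time 3
(row=0, col=5): c = 1.0000 + -0.3400i → escape time 2
(row=1, col=0): c = -0.5700 + -0.6100i → escape time 6
(row=1, col=1): c = -0.2560 + -0.6100i → escape time 6
(row=1, col=2): c = 0.0580 + -0.6100i → escape time 6
(row=1, col=3): c = 0.3720 + -0.6100i → escape time 6
(row=1, col=4): c = 0.6860 + -0.6100i → escape time 3
(row=1, col=5): c = 1.0000 + -0.6100i → escape time 2
(row=2, col=0): c = -0.5700 + -0.8800i → escape time 4
(row=2, col=1): c = -0.2560 + -0.8800i → escape time 6
(row=2, col=2): c = 0.0580 + -0.8800i → escape time 6
(row=2, col=3): c = 0.3720 + -0.8800i → escape time 4
(row=2, col=4): c = 0.6860 + -0.8800i → escape time 2
(row=2, col=5): c = 1.0000 + -0.8800i → escape time 2
(row=3, col=0): c = -0.5700 + -1.1500i → escape time 3
(row=3, col=1): c = -0.2560 + -1.1500i → escape time 4
(row=3, col=2): c = 0.0580 + -1.1500i → escape time 3
(row=3, col=3): c = 0.3720 + -1.1500i → escape time 2
(row=3, col=4): c = 0.6860 + -1.1500i → escape time 2
(row=3, col=5): c = 1.0000 + -1.1500i → escape time 2
(row=4, col=0): c = -0.5700 + -1.4200i → escape time 2
(row=4, col=1): c = -0.2560 + -1.4200i → escape time 2
(row=4, col=2): c = 0.0580 + -1.4200i → escape time 2
(row=4, col=3): c = 0.3720 + -1.4200i → escape time 2
(row=4, col=4): c = 0.6860 + -1.4200i → escape time 2
(row=4, col=5): c = 1.0000 + -1.4200i → escape time 2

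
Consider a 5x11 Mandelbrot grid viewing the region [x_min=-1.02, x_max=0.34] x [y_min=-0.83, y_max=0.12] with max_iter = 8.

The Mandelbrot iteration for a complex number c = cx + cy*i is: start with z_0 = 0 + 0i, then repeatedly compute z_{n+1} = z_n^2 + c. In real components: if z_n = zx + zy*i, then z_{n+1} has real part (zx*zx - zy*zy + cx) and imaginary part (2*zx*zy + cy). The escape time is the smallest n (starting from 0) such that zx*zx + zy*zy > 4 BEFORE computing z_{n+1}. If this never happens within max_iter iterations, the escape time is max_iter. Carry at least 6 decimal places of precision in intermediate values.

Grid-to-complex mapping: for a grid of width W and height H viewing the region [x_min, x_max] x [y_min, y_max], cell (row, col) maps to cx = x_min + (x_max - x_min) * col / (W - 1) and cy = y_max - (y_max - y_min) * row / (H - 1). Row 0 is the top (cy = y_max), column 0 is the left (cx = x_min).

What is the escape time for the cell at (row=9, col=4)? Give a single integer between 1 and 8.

z_0 = 0 + 0i, c = 0.3400 + -0.7350i
Iter 1: z = 0.3400 + -0.7350i, |z|^2 = 0.6558
Iter 2: z = -0.0846 + -1.2348i, |z|^2 = 1.5319
Iter 3: z = -1.1776 + -0.5260i, |z|^2 = 1.6634
Iter 4: z = 1.4500 + 0.5038i, |z|^2 = 2.3563
Iter 5: z = 2.1886 + 0.7261i, |z|^2 = 5.3172
Escaped at iteration 5

Answer: 5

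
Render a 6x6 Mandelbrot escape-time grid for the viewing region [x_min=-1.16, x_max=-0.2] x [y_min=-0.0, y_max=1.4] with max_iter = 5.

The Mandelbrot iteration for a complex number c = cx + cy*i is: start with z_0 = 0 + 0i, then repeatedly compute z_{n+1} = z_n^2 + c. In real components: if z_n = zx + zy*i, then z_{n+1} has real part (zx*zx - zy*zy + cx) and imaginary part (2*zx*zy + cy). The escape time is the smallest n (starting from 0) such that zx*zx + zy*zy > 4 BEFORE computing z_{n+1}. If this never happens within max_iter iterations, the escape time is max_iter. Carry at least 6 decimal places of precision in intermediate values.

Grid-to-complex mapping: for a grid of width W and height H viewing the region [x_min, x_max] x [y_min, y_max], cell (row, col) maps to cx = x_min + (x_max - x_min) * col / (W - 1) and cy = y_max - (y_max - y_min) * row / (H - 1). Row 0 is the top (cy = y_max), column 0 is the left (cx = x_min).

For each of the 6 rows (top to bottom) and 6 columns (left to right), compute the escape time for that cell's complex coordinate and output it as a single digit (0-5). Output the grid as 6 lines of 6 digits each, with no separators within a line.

Answer: 222222
333345
334455
455555
555555
555555

Derivation:
(row=0, col=0): c = -1.1600 + 1.4000i → escape time 2
(row=0, col=1): c = -0.9680 + 1.4000i → escape time 2
(row=0, col=2): c = -0.7760 + 1.4000i → escape time 2
(row=0, col=3): c = -0.5840 + 1.4000i → escape time 2
(row=0, col=4): c = -0.3920 + 1.4000i → escape time 2
(row=0, col=5): c = -0.2000 + 1.4000i → escape time 2
(row=1, col=0): c = -1.1600 + 1.1200i → escape time 3
(row=1, col=1): c = -0.9680 + 1.1200i → escape time 3
(row=1, col=2): c = -0.7760 + 1.1200i → escape time 3
(row=1, col=3): c = -0.5840 + 1.1200i → escape time 3
(row=1, col=4): c = -0.3920 + 1.1200i → escape time 4
(row=1, col=5): c = -0.2000 + 1.1200i → escape time 5
(row=2, col=0): c = -1.1600 + 0.8400i → escape time 3
(row=2, col=1): c = -0.9680 + 0.8400i → escape time 3
(row=2, col=2): c = -0.7760 + 0.8400i → escape time 4
(row=2, col=3): c = -0.5840 + 0.8400i → escape time 4
(row=2, col=4): c = -0.3920 + 0.8400i → escape time 5
(row=2, col=5): c = -0.2000 + 0.8400i → escape time 5
(row=3, col=0): c = -1.1600 + 0.5600i → escape time 4
(row=3, col=1): c = -0.9680 + 0.5600i → escape time 5
(row=3, col=2): c = -0.7760 + 0.5600i → escape time 5
(row=3, col=3): c = -0.5840 + 0.5600i → escape time 5
(row=3, col=4): c = -0.3920 + 0.5600i → escape time 5
(row=3, col=5): c = -0.2000 + 0.5600i → escape time 5
(row=4, col=0): c = -1.1600 + 0.2800i → escape time 5
(row=4, col=1): c = -0.9680 + 0.2800i → escape time 5
(row=4, col=2): c = -0.7760 + 0.2800i → escape time 5
(row=4, col=3): c = -0.5840 + 0.2800i → escape time 5
(row=4, col=4): c = -0.3920 + 0.2800i → escape time 5
(row=4, col=5): c = -0.2000 + 0.2800i → escape time 5
(row=5, col=0): c = -1.1600 + 0.0000i → escape time 5
(row=5, col=1): c = -0.9680 + 0.0000i → escape time 5
(row=5, col=2): c = -0.7760 + 0.0000i → escape time 5
(row=5, col=3): c = -0.5840 + 0.0000i → escape time 5
(row=5, col=4): c = -0.3920 + 0.0000i → escape time 5
(row=5, col=5): c = -0.2000 + 0.0000i → escape time 5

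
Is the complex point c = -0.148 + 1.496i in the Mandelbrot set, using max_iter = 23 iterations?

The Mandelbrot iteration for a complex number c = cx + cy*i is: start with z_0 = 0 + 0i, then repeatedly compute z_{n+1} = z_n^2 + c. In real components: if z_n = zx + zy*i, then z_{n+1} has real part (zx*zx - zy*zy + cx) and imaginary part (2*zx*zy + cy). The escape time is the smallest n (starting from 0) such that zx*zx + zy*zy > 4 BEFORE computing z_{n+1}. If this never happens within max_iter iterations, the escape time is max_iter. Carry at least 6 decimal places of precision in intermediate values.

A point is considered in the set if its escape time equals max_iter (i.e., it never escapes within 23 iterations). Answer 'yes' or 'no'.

z_0 = 0 + 0i, c = -0.1480 + 1.4960i
Iter 1: z = -0.1480 + 1.4960i, |z|^2 = 2.2599
Iter 2: z = -2.3641 + 1.0532i, |z|^2 = 6.6982
Escaped at iteration 2

Answer: no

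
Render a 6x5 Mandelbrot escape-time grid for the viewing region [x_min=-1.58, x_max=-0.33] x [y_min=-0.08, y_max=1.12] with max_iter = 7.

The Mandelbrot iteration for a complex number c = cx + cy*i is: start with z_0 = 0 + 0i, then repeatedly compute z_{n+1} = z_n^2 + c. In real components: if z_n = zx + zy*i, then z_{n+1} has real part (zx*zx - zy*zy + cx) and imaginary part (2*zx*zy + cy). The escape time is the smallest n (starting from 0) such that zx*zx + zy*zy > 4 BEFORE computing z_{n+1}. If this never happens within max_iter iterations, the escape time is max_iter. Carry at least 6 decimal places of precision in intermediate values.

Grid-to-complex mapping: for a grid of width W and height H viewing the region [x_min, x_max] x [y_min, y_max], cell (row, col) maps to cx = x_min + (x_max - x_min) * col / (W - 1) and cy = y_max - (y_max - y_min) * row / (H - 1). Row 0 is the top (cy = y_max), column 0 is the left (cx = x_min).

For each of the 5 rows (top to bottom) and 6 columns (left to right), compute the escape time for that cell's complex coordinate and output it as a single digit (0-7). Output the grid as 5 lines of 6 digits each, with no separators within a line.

(row=0, col=0): c = -1.5800 + 1.1200i → escape time 2
(row=0, col=1): c = -1.3300 + 1.1200i → escape time 2
(row=0, col=2): c = -1.0800 + 1.1200i → escape time 3
(row=0, col=3): c = -0.8300 + 1.1200i → escape time 3
(row=0, col=4): c = -0.5800 + 1.1200i → escape time 3
(row=0, col=5): c = -0.3300 + 1.1200i → escape time 4
(row=1, col=0): c = -1.5800 + 0.8200i → escape time 3
(row=1, col=1): c = -1.3300 + 0.8200i → escape time 3
(row=1, col=2): c = -1.0800 + 0.8200i → escape time 3
(row=1, col=3): c = -0.8300 + 0.8200i → escape time 4
(row=1, col=4): c = -0.5800 + 0.8200i → escape time 4
(row=1, col=5): c = -0.3300 + 0.8200i → escape time 7
(row=2, col=0): c = -1.5800 + 0.5200i → escape time 3
(row=2, col=1): c = -1.3300 + 0.5200i → escape time 3
(row=2, col=2): c = -1.0800 + 0.5200i → escape time 5
(row=2, col=3): c = -0.8300 + 0.5200i → escape time 6
(row=2, col=4): c = -0.5800 + 0.5200i → escape time 7
(row=2, col=5): c = -0.3300 + 0.5200i → escape time 7
(row=3, col=0): c = -1.5800 + 0.2200i → escape time 5
(row=3, col=1): c = -1.3300 + 0.2200i → escape time 7
(row=3, col=2): c = -1.0800 + 0.2200i → escape time 7
(row=3, col=3): c = -0.8300 + 0.2200i → escape time 7
(row=3, col=4): c = -0.5800 + 0.2200i → escape time 7
(row=3, col=5): c = -0.3300 + 0.2200i → escape time 7
(row=4, col=0): c = -1.5800 + -0.0800i → escape time 6
(row=4, col=1): c = -1.3300 + -0.0800i → escape time 7
(row=4, col=2): c = -1.0800 + -0.0800i → escape time 7
(row=4, col=3): c = -0.8300 + -0.0800i → escape time 7
(row=4, col=4): c = -0.5800 + -0.0800i → escape time 7
(row=4, col=5): c = -0.3300 + -0.0800i → escape time 7

Answer: 223334
333447
335677
577777
677777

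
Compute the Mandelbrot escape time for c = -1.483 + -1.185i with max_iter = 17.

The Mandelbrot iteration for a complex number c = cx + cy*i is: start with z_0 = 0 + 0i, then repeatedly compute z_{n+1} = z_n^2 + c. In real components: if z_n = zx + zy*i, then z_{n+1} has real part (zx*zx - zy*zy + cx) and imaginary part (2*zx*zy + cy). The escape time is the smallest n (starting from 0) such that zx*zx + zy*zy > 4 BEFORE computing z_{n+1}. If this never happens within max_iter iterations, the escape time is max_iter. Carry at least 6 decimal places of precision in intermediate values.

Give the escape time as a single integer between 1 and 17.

z_0 = 0 + 0i, c = -1.4830 + -1.1850i
Iter 1: z = -1.4830 + -1.1850i, |z|^2 = 3.6035
Iter 2: z = -0.6879 + 2.3297i, |z|^2 = 5.9008
Escaped at iteration 2

Answer: 2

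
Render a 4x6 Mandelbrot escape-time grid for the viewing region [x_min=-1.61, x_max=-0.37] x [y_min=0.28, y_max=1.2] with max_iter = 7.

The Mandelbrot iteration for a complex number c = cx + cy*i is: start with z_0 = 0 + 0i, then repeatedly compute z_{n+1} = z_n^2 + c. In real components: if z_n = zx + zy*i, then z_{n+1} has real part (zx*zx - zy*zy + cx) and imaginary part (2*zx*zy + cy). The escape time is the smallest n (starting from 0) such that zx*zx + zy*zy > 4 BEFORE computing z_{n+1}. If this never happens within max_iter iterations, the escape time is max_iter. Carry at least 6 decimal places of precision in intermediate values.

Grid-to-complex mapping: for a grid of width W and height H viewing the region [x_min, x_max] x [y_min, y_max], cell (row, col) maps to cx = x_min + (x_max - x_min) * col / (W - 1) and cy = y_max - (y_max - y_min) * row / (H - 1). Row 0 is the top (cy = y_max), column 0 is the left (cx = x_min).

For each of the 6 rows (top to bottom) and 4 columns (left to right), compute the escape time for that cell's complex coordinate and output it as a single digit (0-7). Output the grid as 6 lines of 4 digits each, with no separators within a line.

Answer: 1233
2334
3346
3357
3667
4777

Derivation:
(row=0, col=0): c = -1.6100 + 1.2000i → escape time 1
(row=0, col=1): c = -1.1967 + 1.2000i → escape time 2
(row=0, col=2): c = -0.7833 + 1.2000i → escape time 3
(row=0, col=3): c = -0.3700 + 1.2000i → escape time 3
(row=1, col=0): c = -1.6100 + 1.0160i → escape time 2
(row=1, col=1): c = -1.1967 + 1.0160i → escape time 3
(row=1, col=2): c = -0.7833 + 1.0160i → escape time 3
(row=1, col=3): c = -0.3700 + 1.0160i → escape time 4
(row=2, col=0): c = -1.6100 + 0.8320i → escape time 3
(row=2, col=1): c = -1.1967 + 0.8320i → escape time 3
(row=2, col=2): c = -0.7833 + 0.8320i → escape time 4
(row=2, col=3): c = -0.3700 + 0.8320i → escape time 6
(row=3, col=0): c = -1.6100 + 0.6480i → escape time 3
(row=3, col=1): c = -1.1967 + 0.6480i → escape time 3
(row=3, col=2): c = -0.7833 + 0.6480i → escape time 5
(row=3, col=3): c = -0.3700 + 0.6480i → escape time 7
(row=4, col=0): c = -1.6100 + 0.4640i → escape time 3
(row=4, col=1): c = -1.1967 + 0.4640i → escape time 6
(row=4, col=2): c = -0.7833 + 0.4640i → escape time 6
(row=4, col=3): c = -0.3700 + 0.4640i → escape time 7
(row=5, col=0): c = -1.6100 + 0.2800i → escape time 4
(row=5, col=1): c = -1.1967 + 0.2800i → escape time 7
(row=5, col=2): c = -0.7833 + 0.2800i → escape time 7
(row=5, col=3): c = -0.3700 + 0.2800i → escape time 7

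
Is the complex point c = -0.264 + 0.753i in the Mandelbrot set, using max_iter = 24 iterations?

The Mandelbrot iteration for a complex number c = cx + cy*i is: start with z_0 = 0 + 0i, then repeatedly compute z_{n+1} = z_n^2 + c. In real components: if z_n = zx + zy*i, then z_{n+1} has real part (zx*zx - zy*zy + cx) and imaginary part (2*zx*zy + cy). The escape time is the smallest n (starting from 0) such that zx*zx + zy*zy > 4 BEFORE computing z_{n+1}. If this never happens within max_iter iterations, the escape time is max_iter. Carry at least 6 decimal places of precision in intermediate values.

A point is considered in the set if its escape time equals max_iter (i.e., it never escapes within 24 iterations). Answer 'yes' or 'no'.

z_0 = 0 + 0i, c = -0.2640 + 0.7530i
Iter 1: z = -0.2640 + 0.7530i, |z|^2 = 0.6367
Iter 2: z = -0.7613 + 0.3554i, |z|^2 = 0.7059
Iter 3: z = 0.1893 + 0.2118i, |z|^2 = 0.0807
Iter 4: z = -0.2730 + 0.8332i, |z|^2 = 0.7688
Iter 5: z = -0.8837 + 0.2980i, |z|^2 = 0.8696
Iter 6: z = 0.4280 + 0.2263i, |z|^2 = 0.2344
Iter 7: z = -0.1320 + 0.9468i, |z|^2 = 0.9138
Iter 8: z = -1.1429 + 0.5030i, |z|^2 = 1.5594
Iter 9: z = 0.7893 + -0.3968i, |z|^2 = 0.7805
Iter 10: z = 0.2015 + 0.1265i, |z|^2 = 0.0566
Iter 11: z = -0.2394 + 0.8040i, |z|^2 = 0.7037
Iter 12: z = -0.8531 + 0.3680i, |z|^2 = 0.8632
Iter 13: z = 0.3283 + 0.1251i, |z|^2 = 0.1234
Iter 14: z = -0.1719 + 0.8351i, |z|^2 = 0.7270
Iter 15: z = -0.9319 + 0.4660i, |z|^2 = 1.0856
Iter 16: z = 0.3873 + -0.1155i, |z|^2 = 0.1634
Iter 17: z = -0.1273 + 0.6636i, |z|^2 = 0.4565
Iter 18: z = -0.6881 + 0.5840i, |z|^2 = 0.8146
Iter 19: z = -0.1316 + -0.0508i, |z|^2 = 0.0199
Iter 20: z = -0.2493 + 0.7664i, |z|^2 = 0.6494
Iter 21: z = -0.7892 + 0.3710i, |z|^2 = 0.7604
Iter 22: z = 0.2212 + 0.1675i, |z|^2 = 0.0770
Iter 23: z = -0.2431 + 0.8271i, |z|^2 = 0.7432
Did not escape in 24 iterations → in set

Answer: yes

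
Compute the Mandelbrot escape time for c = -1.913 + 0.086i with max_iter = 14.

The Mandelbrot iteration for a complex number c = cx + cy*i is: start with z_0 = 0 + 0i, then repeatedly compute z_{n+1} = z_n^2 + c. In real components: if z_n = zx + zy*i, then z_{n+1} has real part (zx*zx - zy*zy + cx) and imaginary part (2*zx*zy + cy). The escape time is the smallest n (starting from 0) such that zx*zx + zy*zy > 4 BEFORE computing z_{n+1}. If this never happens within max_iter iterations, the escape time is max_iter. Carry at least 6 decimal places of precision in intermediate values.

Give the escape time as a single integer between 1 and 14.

Answer: 4

Derivation:
z_0 = 0 + 0i, c = -1.9130 + 0.0860i
Iter 1: z = -1.9130 + 0.0860i, |z|^2 = 3.6670
Iter 2: z = 1.7392 + -0.2430i, |z|^2 = 3.0838
Iter 3: z = 1.0527 + -0.7594i, |z|^2 = 1.6847
Iter 4: z = -1.3815 + -1.5127i, |z|^2 = 4.1969
Escaped at iteration 4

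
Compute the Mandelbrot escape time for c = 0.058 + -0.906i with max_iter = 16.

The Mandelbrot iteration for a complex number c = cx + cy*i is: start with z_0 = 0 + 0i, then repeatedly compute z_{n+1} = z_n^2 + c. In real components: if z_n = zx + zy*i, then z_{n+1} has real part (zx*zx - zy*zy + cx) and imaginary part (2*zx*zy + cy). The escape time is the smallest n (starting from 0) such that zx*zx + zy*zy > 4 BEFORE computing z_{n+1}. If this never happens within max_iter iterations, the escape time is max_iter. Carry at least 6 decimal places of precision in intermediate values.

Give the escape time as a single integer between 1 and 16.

z_0 = 0 + 0i, c = 0.0580 + -0.9060i
Iter 1: z = 0.0580 + -0.9060i, |z|^2 = 0.8242
Iter 2: z = -0.7595 + -1.0111i, |z|^2 = 1.5991
Iter 3: z = -0.3875 + 0.6298i, |z|^2 = 0.5468
Iter 4: z = -0.1885 + -1.3941i, |z|^2 = 1.9791
Iter 5: z = -1.8500 + -0.3805i, |z|^2 = 3.5674
Iter 6: z = 3.3359 + 0.5018i, |z|^2 = 11.3798
Escaped at iteration 6

Answer: 6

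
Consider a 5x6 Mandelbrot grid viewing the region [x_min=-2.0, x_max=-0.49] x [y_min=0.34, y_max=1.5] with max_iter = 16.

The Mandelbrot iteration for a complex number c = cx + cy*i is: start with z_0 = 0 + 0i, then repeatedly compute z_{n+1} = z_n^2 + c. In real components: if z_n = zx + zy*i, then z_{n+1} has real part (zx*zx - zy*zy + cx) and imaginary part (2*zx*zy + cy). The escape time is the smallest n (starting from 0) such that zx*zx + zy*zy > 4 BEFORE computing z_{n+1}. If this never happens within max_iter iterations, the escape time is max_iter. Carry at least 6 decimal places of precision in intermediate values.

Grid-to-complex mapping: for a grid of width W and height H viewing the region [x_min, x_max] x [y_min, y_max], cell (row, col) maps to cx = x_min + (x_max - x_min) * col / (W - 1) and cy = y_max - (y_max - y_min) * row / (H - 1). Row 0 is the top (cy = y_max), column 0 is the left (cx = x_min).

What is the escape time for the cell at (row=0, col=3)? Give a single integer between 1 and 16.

Answer: 2

Derivation:
z_0 = 0 + 0i, c = -0.8675 + 1.5000i
Iter 1: z = -0.8675 + 1.5000i, |z|^2 = 3.0026
Iter 2: z = -2.3649 + -1.1025i, |z|^2 = 6.8085
Escaped at iteration 2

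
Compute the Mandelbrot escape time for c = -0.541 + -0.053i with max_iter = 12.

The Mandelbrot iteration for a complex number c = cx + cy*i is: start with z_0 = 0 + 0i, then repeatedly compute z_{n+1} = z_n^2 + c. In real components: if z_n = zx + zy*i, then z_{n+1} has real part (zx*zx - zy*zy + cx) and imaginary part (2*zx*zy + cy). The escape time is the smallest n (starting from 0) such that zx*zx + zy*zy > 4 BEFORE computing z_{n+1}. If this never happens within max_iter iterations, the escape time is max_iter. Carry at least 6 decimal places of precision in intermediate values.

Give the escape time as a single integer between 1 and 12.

Answer: 12

Derivation:
z_0 = 0 + 0i, c = -0.5410 + -0.0530i
Iter 1: z = -0.5410 + -0.0530i, |z|^2 = 0.2955
Iter 2: z = -0.2511 + 0.0043i, |z|^2 = 0.0631
Iter 3: z = -0.4780 + -0.0552i, |z|^2 = 0.2315
Iter 4: z = -0.3156 + -0.0003i, |z|^2 = 0.0996
Iter 5: z = -0.4414 + -0.0528i, |z|^2 = 0.1976
Iter 6: z = -0.3490 + -0.0064i, |z|^2 = 0.1218
Iter 7: z = -0.4193 + -0.0486i, |z|^2 = 0.1781
Iter 8: z = -0.3676 + -0.0123i, |z|^2 = 0.1353
Iter 9: z = -0.4060 + -0.0440i, |z|^2 = 0.1668
Iter 10: z = -0.3781 + -0.0173i, |z|^2 = 0.1432
Iter 11: z = -0.3984 + -0.0399i, |z|^2 = 0.1603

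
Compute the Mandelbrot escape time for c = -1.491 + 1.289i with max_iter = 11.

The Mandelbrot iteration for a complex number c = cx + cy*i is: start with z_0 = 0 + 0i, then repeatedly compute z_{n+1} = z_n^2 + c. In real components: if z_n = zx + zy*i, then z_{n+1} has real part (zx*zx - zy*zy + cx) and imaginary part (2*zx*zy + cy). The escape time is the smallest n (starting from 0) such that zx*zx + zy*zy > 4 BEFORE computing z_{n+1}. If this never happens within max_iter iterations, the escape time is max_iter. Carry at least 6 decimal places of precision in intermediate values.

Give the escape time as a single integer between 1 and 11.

Answer: 2

Derivation:
z_0 = 0 + 0i, c = -1.4910 + 1.2890i
Iter 1: z = -1.4910 + 1.2890i, |z|^2 = 3.8846
Iter 2: z = -0.9294 + -2.5548i, |z|^2 = 7.3909
Escaped at iteration 2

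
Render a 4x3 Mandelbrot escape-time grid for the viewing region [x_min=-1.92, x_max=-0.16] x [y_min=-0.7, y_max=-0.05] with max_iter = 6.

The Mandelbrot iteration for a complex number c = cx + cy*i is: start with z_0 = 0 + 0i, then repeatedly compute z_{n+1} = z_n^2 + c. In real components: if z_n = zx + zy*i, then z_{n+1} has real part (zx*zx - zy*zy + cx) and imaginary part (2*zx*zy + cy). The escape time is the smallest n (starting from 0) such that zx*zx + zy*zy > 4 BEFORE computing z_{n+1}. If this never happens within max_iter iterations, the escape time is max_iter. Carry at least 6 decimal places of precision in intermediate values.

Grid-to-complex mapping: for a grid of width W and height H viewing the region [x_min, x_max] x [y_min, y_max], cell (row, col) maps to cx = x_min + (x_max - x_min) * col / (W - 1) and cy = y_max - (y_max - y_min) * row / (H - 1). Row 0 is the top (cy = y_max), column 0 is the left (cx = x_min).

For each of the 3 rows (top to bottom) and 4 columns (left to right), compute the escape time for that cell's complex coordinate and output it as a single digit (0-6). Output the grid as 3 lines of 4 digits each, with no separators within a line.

(row=0, col=0): c = -1.9200 + -0.0500i → escape time 5
(row=0, col=1): c = -1.3333 + -0.0500i → escape time 6
(row=0, col=2): c = -0.7467 + -0.0500i → escape time 6
(row=0, col=3): c = -0.1600 + -0.0500i → escape time 6
(row=1, col=0): c = -1.9200 + -0.3750i → escape time 3
(row=1, col=1): c = -1.3333 + -0.3750i → escape time 6
(row=1, col=2): c = -0.7467 + -0.3750i → escape time 6
(row=1, col=3): c = -0.1600 + -0.3750i → escape time 6
(row=2, col=0): c = -1.9200 + -0.7000i → escape time 1
(row=2, col=1): c = -1.3333 + -0.7000i → escape time 3
(row=2, col=2): c = -0.7467 + -0.7000i → escape time 5
(row=2, col=3): c = -0.1600 + -0.7000i → escape time 6

Answer: 5666
3666
1356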